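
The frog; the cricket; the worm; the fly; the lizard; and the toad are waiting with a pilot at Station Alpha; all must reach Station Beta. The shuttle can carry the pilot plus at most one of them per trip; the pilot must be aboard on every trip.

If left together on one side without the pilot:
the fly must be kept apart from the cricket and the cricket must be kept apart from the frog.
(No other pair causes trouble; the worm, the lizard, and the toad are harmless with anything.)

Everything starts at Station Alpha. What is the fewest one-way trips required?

Counting alone: the pilot can take at most 1 across per trip to Station Beta, so moving all 6 needs at least 6 loaded trips out, with a return between consecutive ones — at least 11 crossings.
The safety rule pushes this higher. Following every safe sequence of crossings, the most of the 6 that can be at Station Beta as the shuttle arrives there on crossing 11 is 5 — never all 6.
So no plan with fewer than 13 crossings exists, and this one achieves 13:
1. Pilot goes to Station Beta with the cricket.  [Station Alpha: the fly, the frog, the lizard, the toad, the worm | Station Beta: the cricket]
2. Pilot goes back to Station Alpha alone.  [Station Alpha: the fly, the frog, the lizard, the toad, the worm | Station Beta: the cricket]
3. Pilot goes to Station Beta with the frog.  [Station Alpha: the fly, the lizard, the toad, the worm | Station Beta: the cricket, the frog]
4. Pilot goes back to Station Alpha with the cricket.  [Station Alpha: the cricket, the fly, the lizard, the toad, the worm | Station Beta: the frog]
5. Pilot goes to Station Beta with the fly.  [Station Alpha: the cricket, the lizard, the toad, the worm | Station Beta: the fly, the frog]
6. Pilot goes back to Station Alpha alone.  [Station Alpha: the cricket, the lizard, the toad, the worm | Station Beta: the fly, the frog]
7. Pilot goes to Station Beta with the worm.  [Station Alpha: the cricket, the lizard, the toad | Station Beta: the fly, the frog, the worm]
8. Pilot goes back to Station Alpha alone.  [Station Alpha: the cricket, the lizard, the toad | Station Beta: the fly, the frog, the worm]
9. Pilot goes to Station Beta with the lizard.  [Station Alpha: the cricket, the toad | Station Beta: the fly, the frog, the lizard, the worm]
10. Pilot goes back to Station Alpha alone.  [Station Alpha: the cricket, the toad | Station Beta: the fly, the frog, the lizard, the worm]
11. Pilot goes to Station Beta with the toad.  [Station Alpha: the cricket | Station Beta: the fly, the frog, the lizard, the toad, the worm]
12. Pilot goes back to Station Alpha alone.  [Station Alpha: the cricket | Station Beta: the fly, the frog, the lizard, the toad, the worm]
13. Pilot goes to Station Beta with the cricket.  [Station Alpha: — | Station Beta: the cricket, the fly, the frog, the lizard, the toad, the worm]

13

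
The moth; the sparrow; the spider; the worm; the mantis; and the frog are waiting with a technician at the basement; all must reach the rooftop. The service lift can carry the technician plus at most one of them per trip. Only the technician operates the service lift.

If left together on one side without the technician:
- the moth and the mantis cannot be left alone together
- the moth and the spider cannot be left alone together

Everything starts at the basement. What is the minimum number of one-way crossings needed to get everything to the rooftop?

13

Counting alone: the technician can take at most 1 across per trip to the rooftop, so moving all 6 needs at least 6 loaded trips out, with a return between consecutive ones — at least 11 crossings.
The safety rule pushes this higher. Following every safe sequence of crossings, the most of the 6 that can be at the rooftop as the service lift arrives there on crossing 11 is 5 — never all 6.
So no plan with fewer than 13 crossings exists, and this one achieves 13:
1. Technician goes to the rooftop with the moth.  [the basement: the frog, the mantis, the sparrow, the spider, the worm | the rooftop: the moth]
2. Technician goes back to the basement alone.  [the basement: the frog, the mantis, the sparrow, the spider, the worm | the rooftop: the moth]
3. Technician goes to the rooftop with the sparrow.  [the basement: the frog, the mantis, the spider, the worm | the rooftop: the moth, the sparrow]
4. Technician goes back to the basement alone.  [the basement: the frog, the mantis, the spider, the worm | the rooftop: the moth, the sparrow]
5. Technician goes to the rooftop with the spider.  [the basement: the frog, the mantis, the worm | the rooftop: the moth, the sparrow, the spider]
6. Technician goes back to the basement with the moth.  [the basement: the frog, the mantis, the moth, the worm | the rooftop: the sparrow, the spider]
7. Technician goes to the rooftop with the mantis.  [the basement: the frog, the moth, the worm | the rooftop: the mantis, the sparrow, the spider]
8. Technician goes back to the basement alone.  [the basement: the frog, the moth, the worm | the rooftop: the mantis, the sparrow, the spider]
9. Technician goes to the rooftop with the worm.  [the basement: the frog, the moth | the rooftop: the mantis, the sparrow, the spider, the worm]
10. Technician goes back to the basement alone.  [the basement: the frog, the moth | the rooftop: the mantis, the sparrow, the spider, the worm]
11. Technician goes to the rooftop with the frog.  [the basement: the moth | the rooftop: the frog, the mantis, the sparrow, the spider, the worm]
12. Technician goes back to the basement alone.  [the basement: the moth | the rooftop: the frog, the mantis, the sparrow, the spider, the worm]
13. Technician goes to the rooftop with the moth.  [the basement: — | the rooftop: the frog, the mantis, the moth, the sparrow, the spider, the worm]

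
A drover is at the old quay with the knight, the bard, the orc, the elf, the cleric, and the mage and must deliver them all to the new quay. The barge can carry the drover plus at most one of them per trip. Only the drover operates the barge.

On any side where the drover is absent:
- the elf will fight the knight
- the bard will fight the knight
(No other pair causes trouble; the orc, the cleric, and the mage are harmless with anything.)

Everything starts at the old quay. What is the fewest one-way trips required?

Counting alone: the drover can take at most 1 across per trip to the new quay, so moving all 6 needs at least 6 loaded trips out, with a return between consecutive ones — at least 11 crossings.
The safety rule pushes this higher. Following every safe sequence of crossings, the most of the 6 that can be at the new quay as the barge arrives there on crossing 11 is 5 — never all 6.
So no plan with fewer than 13 crossings exists, and this one achieves 13:
1. Drover goes to the new quay with the knight.  [the old quay: the bard, the cleric, the elf, the mage, the orc | the new quay: the knight]
2. Drover goes back to the old quay alone.  [the old quay: the bard, the cleric, the elf, the mage, the orc | the new quay: the knight]
3. Drover goes to the new quay with the bard.  [the old quay: the cleric, the elf, the mage, the orc | the new quay: the bard, the knight]
4. Drover goes back to the old quay with the knight.  [the old quay: the cleric, the elf, the knight, the mage, the orc | the new quay: the bard]
5. Drover goes to the new quay with the elf.  [the old quay: the cleric, the knight, the mage, the orc | the new quay: the bard, the elf]
6. Drover goes back to the old quay alone.  [the old quay: the cleric, the knight, the mage, the orc | the new quay: the bard, the elf]
7. Drover goes to the new quay with the orc.  [the old quay: the cleric, the knight, the mage | the new quay: the bard, the elf, the orc]
8. Drover goes back to the old quay alone.  [the old quay: the cleric, the knight, the mage | the new quay: the bard, the elf, the orc]
9. Drover goes to the new quay with the cleric.  [the old quay: the knight, the mage | the new quay: the bard, the cleric, the elf, the orc]
10. Drover goes back to the old quay alone.  [the old quay: the knight, the mage | the new quay: the bard, the cleric, the elf, the orc]
11. Drover goes to the new quay with the mage.  [the old quay: the knight | the new quay: the bard, the cleric, the elf, the mage, the orc]
12. Drover goes back to the old quay alone.  [the old quay: the knight | the new quay: the bard, the cleric, the elf, the mage, the orc]
13. Drover goes to the new quay with the knight.  [the old quay: — | the new quay: the bard, the cleric, the elf, the knight, the mage, the orc]

13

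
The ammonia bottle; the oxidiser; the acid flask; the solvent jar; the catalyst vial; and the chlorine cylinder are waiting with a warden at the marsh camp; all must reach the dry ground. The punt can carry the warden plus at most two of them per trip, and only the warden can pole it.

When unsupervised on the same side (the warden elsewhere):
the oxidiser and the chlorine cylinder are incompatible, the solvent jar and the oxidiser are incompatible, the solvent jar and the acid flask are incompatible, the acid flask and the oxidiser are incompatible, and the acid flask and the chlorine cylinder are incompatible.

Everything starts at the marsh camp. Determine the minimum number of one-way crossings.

Counting alone: the warden can take at most 2 across per trip to the dry ground, so moving all 6 needs at least 3 loaded trips out, with a return between consecutive ones — at least 5 crossings.
The safety rule pushes this higher. Following every safe sequence of crossings, the most of the 6 that can be at the dry ground as the punt arrives there on crossings 5, 7 is 4, 5 respectively — never all 6.
So no plan with fewer than 9 crossings exists, and this one achieves 9:
1. Warden goes to the dry ground with the acid flask and the oxidiser.  [the marsh camp: the ammonia bottle, the catalyst vial, the chlorine cylinder, the solvent jar | the dry ground: the acid flask, the oxidiser]
2. Warden goes back to the marsh camp with the oxidiser.  [the marsh camp: the ammonia bottle, the catalyst vial, the chlorine cylinder, the oxidiser, the solvent jar | the dry ground: the acid flask]
3. Warden goes to the dry ground with the ammonia bottle and the oxidiser.  [the marsh camp: the catalyst vial, the chlorine cylinder, the solvent jar | the dry ground: the acid flask, the ammonia bottle, the oxidiser]
4. Warden goes back to the marsh camp with the oxidiser.  [the marsh camp: the catalyst vial, the chlorine cylinder, the oxidiser, the solvent jar | the dry ground: the acid flask, the ammonia bottle]
5. Warden goes to the dry ground with the catalyst vial and the oxidiser.  [the marsh camp: the chlorine cylinder, the solvent jar | the dry ground: the acid flask, the ammonia bottle, the catalyst vial, the oxidiser]
6. Warden goes back to the marsh camp with the oxidiser.  [the marsh camp: the chlorine cylinder, the oxidiser, the solvent jar | the dry ground: the acid flask, the ammonia bottle, the catalyst vial]
7. Warden goes to the dry ground with the chlorine cylinder and the solvent jar.  [the marsh camp: the oxidiser | the dry ground: the acid flask, the ammonia bottle, the catalyst vial, the chlorine cylinder, the solvent jar]
8. Warden goes back to the marsh camp with the acid flask.  [the marsh camp: the acid flask, the oxidiser | the dry ground: the ammonia bottle, the catalyst vial, the chlorine cylinder, the solvent jar]
9. Warden goes to the dry ground with the acid flask and the oxidiser.  [the marsh camp: — | the dry ground: the acid flask, the ammonia bottle, the catalyst vial, the chlorine cylinder, the oxidiser, the solvent jar]

9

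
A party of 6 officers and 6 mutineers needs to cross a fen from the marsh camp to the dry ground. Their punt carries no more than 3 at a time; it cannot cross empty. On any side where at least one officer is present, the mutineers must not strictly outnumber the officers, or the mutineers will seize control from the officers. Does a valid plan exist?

No

Following every safe sequence of crossings from the start, the most of the 12 that can be at the dry ground as the punt arrives there on crossings 1, 3, 5 is 3, 5, 6 respectively; the best ever achieved is 6 of 12.
From crossing 7 on, no configuration arises that was not already reachable earlier: only 17 distinct safe configurations (who is on which side, and where the punt is) can ever be reached, none of them has everyone across, and every continuation just revisits them. They are: 0 officers + 0 mutineers across (punt back at the start); 0 officers + 1 mutineer across (punt there); 0 officers + 1 mutineer across (punt back at the start); 0 officers + 2 mutineers across (punt there); 0 officers + 2 mutineers across (punt back at the start); 0 officers + 3 mutineers across (punt there); 0 officers + 3 mutineers across (punt back at the start); 0 officers + 4 mutineers across (punt there); 0 officers + 4 mutineers across (punt back at the start); 0 officers + 5 mutineers across (punt there); 0 officers + 5 mutineers across (punt back at the start); 0 officers + 6 mutineers across (punt there); 1 officer + 1 mutineer across (punt there); 1 officer + 1 mutineer across (punt back at the start); 2 officers + 2 mutineers across (punt there); 2 officers + 2 mutineers across (punt back at the start); 3 officers + 3 mutineers across (punt there). So no valid plan exists.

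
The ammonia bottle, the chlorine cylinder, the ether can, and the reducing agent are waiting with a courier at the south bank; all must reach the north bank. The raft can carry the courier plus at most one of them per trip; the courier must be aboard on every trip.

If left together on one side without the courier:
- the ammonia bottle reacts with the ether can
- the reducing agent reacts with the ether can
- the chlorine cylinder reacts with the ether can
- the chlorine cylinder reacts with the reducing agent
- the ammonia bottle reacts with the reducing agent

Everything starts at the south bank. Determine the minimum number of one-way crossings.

impossible

Whatever the first load, the items left behind include a forbidden pair without the courier. No opening move is safe, so no plan exists.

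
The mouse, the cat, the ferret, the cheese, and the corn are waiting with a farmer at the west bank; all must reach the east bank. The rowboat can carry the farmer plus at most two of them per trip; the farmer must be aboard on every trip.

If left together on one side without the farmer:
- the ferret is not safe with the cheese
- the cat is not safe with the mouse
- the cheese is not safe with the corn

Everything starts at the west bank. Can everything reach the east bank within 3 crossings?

No

Counting alone: the farmer can take at most 2 across per trip to the east bank, so moving all 5 needs at least 3 loaded trips out, with a return between consecutive ones — at least 5 crossings.
Since 3 < 5, 3 crossings cannot be enough. (The shortest complete plan in fact takes 5:)
1. Farmer goes to the east bank with the cheese and the mouse.
2. Farmer goes back to the west bank alone.
3. Farmer goes to the east bank with the corn and the ferret.
4. Farmer goes back to the west bank with the cheese.
5. Farmer goes to the east bank with the cat and the cheese.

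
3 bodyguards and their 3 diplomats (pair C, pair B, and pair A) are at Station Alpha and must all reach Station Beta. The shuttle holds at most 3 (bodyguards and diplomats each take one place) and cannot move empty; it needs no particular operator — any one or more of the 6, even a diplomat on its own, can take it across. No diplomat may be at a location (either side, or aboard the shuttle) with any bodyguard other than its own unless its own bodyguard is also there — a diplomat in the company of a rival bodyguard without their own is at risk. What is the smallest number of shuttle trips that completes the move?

5

Counting alone: each trip to Station Beta takes at most 3 across and each return brings at least 1 back, so after t trips out (and t−1 returns) at most 3t − (t−1) of the 6 are across; that first reaches 6 at t = 3, so at least 5 crossings are needed.
The plan below uses exactly 5 crossings, so it is optimal:
1. bodyguard C and diplomat C cross → Station Beta.
2. bodyguard C crosses ← Station Alpha.
3. bodyguard A, bodyguard B, and bodyguard C cross → Station Beta.
4. diplomat C crosses ← Station Alpha.
5. diplomat A, diplomat B, and diplomat C cross → Station Beta.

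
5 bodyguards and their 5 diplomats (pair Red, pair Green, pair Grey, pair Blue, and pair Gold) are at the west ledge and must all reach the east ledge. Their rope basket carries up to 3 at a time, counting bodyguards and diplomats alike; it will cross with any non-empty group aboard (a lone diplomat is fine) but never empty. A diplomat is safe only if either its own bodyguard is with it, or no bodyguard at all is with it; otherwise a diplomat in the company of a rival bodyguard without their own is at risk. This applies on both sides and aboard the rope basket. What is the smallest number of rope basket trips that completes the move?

Counting alone: each trip to the east ledge takes at most 3 across and each return brings at least 1 back, so after t trips out (and t−1 returns) at most 3t − (t−1) of the 10 are across; that first reaches 10 at t = 5, so at least 9 crossings are needed.
The safety rule pushes this higher. Following every safe sequence of crossings, the most of the 10 that can be at the east ledge as the rope basket arrives there on crossing 9 is 9 — never all 10.
So no plan with fewer than 11 crossings exists, and this one achieves 11:
1. bodyguard Red and diplomat Red cross → the east ledge.
2. bodyguard Red crosses ← the west ledge.
3. diplomat Blue, diplomat Green, and diplomat Grey cross → the east ledge.
4. diplomat Red crosses ← the west ledge.
5. bodyguard Blue, bodyguard Green, and bodyguard Grey cross → the east ledge.
6. bodyguard Green and diplomat Green cross ← the west ledge.
7. bodyguard Gold, bodyguard Green, and bodyguard Red cross → the east ledge.
8. diplomat Grey crosses ← the west ledge.
9. diplomat Green and diplomat Red cross → the east ledge.
10. diplomat Red crosses ← the west ledge.
11. diplomat Gold, diplomat Grey, and diplomat Red cross → the east ledge.

11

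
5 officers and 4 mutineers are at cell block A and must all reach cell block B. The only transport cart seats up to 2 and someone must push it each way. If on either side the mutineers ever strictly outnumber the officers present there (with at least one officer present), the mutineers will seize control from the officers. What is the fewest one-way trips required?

15

Counting alone: each trip to cell block B takes at most 2 across and each return brings at least 1 back, so after t trips out (and t−1 returns) at most 2t − (t−1) of the 9 are across; that first reaches 9 at t = 8, so at least 15 crossings are needed.
The plan below uses exactly 15 crossings, so it is optimal:
1. 2 mutineers → cell block B.  (cell block A: 5O 2M; cell block B: 0O 2M)
2. 1 mutineer ← cell block A.  (cell block A: 5O 3M; cell block B: 0O 1M)
3. 2 mutineers → cell block B.  (cell block A: 5O 1M; cell block B: 0O 3M)
4. 1 mutineer ← cell block A.  (cell block A: 5O 2M; cell block B: 0O 2M)
5. 2 officers → cell block B.  (cell block A: 3O 2M; cell block B: 2O 2M)
6. 1 mutineer ← cell block A.  (cell block A: 3O 3M; cell block B: 2O 1M)
7. 1 officer and 1 mutineer → cell block B.  (cell block A: 2O 2M; cell block B: 3O 2M)
8. 1 officer ← cell block A.  (cell block A: 3O 2M; cell block B: 2O 2M)
9. 1 officer and 1 mutineer → cell block B.  (cell block A: 2O 1M; cell block B: 3O 3M)
10. 1 mutineer ← cell block A.  (cell block A: 2O 2M; cell block B: 3O 2M)
11. 1 officer and 1 mutineer → cell block B.  (cell block A: 1O 1M; cell block B: 4O 3M)
12. 1 officer ← cell block A.  (cell block A: 2O 1M; cell block B: 3O 3M)
13. 1 officer and 1 mutineer → cell block B.  (cell block A: 1O 0M; cell block B: 4O 4M)
14. 1 mutineer ← cell block A.  (cell block A: 1O 1M; cell block B: 4O 3M)
15. 1 officer and 1 mutineer → cell block B.  (cell block A: 0O 0M; cell block B: 5O 4M)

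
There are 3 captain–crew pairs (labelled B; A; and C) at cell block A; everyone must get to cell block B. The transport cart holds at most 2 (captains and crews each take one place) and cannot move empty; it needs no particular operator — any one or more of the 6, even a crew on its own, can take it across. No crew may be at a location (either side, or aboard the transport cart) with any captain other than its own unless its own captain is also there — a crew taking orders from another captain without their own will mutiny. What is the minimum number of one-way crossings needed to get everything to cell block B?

11

Counting alone: each trip to cell block B takes at most 2 across and each return brings at least 1 back, so after t trips out (and t−1 returns) at most 2t − (t−1) of the 6 are across; that first reaches 6 at t = 5, so at least 9 crossings are needed.
The safety rule pushes this higher. Following every safe sequence of crossings, the most of the 6 that can be at cell block B as the transport cart arrives there on crossing 9 is 5 — never all 6.
So no plan with fewer than 11 crossings exists, and this one achieves 11:
1. captain B and crew B cross → cell block B.
2. captain B crosses ← cell block A.
3. crew A and crew C cross → cell block B.
4. crew B crosses ← cell block A.
5. captain A and captain C cross → cell block B.
6. captain A and crew A cross ← cell block A.
7. captain A and captain B cross → cell block B.
8. crew C crosses ← cell block A.
9. crew A and crew B cross → cell block B.
10. captain C crosses ← cell block A.
11. captain C and crew C cross → cell block B.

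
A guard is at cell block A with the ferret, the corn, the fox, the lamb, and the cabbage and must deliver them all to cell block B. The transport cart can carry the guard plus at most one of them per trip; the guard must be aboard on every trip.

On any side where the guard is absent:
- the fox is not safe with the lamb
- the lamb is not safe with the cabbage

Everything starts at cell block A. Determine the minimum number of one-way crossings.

Counting alone: the guard can take at most 1 across per trip to cell block B, so moving all 5 needs at least 5 loaded trips out, with a return between consecutive ones — at least 9 crossings.
The safety rule pushes this higher. Following every safe sequence of crossings, the most of the 5 that can be at cell block B as the transport cart arrives there on crossing 9 is 4 — never all 5.
So no plan with fewer than 11 crossings exists, and this one achieves 11:
1. Guard goes to cell block B with the lamb.  [cell block A: the cabbage, the corn, the ferret, the fox | cell block B: the lamb]
2. Guard goes back to cell block A alone.  [cell block A: the cabbage, the corn, the ferret, the fox | cell block B: the lamb]
3. Guard goes to cell block B with the ferret.  [cell block A: the cabbage, the corn, the fox | cell block B: the ferret, the lamb]
4. Guard goes back to cell block A alone.  [cell block A: the cabbage, the corn, the fox | cell block B: the ferret, the lamb]
5. Guard goes to cell block B with the corn.  [cell block A: the cabbage, the fox | cell block B: the corn, the ferret, the lamb]
6. Guard goes back to cell block A alone.  [cell block A: the cabbage, the fox | cell block B: the corn, the ferret, the lamb]
7. Guard goes to cell block B with the fox.  [cell block A: the cabbage | cell block B: the corn, the ferret, the fox, the lamb]
8. Guard goes back to cell block A with the lamb.  [cell block A: the cabbage, the lamb | cell block B: the corn, the ferret, the fox]
9. Guard goes to cell block B with the cabbage.  [cell block A: the lamb | cell block B: the cabbage, the corn, the ferret, the fox]
10. Guard goes back to cell block A alone.  [cell block A: the lamb | cell block B: the cabbage, the corn, the ferret, the fox]
11. Guard goes to cell block B with the lamb.  [cell block A: — | cell block B: the cabbage, the corn, the ferret, the fox, the lamb]

11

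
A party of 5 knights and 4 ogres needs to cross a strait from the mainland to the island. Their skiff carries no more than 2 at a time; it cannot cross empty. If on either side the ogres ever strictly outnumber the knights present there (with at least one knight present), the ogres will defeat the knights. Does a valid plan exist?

1. 2 ogres → the island.  (the mainland: 5K 2O; the island: 0K 2O)
2. 1 ogre ← the mainland.  (the mainland: 5K 3O; the island: 0K 1O)
3. 2 ogres → the island.  (the mainland: 5K 1O; the island: 0K 3O)
4. 1 ogre ← the mainland.  (the mainland: 5K 2O; the island: 0K 2O)
5. 2 knights → the island.  (the mainland: 3K 2O; the island: 2K 2O)
6. 1 ogre ← the mainland.  (the mainland: 3K 3O; the island: 2K 1O)
7. 1 knight and 1 ogre → the island.  (the mainland: 2K 2O; the island: 3K 2O)
8. 1 knight ← the mainland.  (the mainland: 3K 2O; the island: 2K 2O)
9. 1 knight and 1 ogre → the island.  (the mainland: 2K 1O; the island: 3K 3O)
10. 1 ogre ← the mainland.  (the mainland: 2K 2O; the island: 3K 2O)
11. 1 knight and 1 ogre → the island.  (the mainland: 1K 1O; the island: 4K 3O)
12. 1 knight ← the mainland.  (the mainland: 2K 1O; the island: 3K 3O)
13. 1 knight and 1 ogre → the island.  (the mainland: 1K 0O; the island: 4K 4O)
14. 1 ogre ← the mainland.  (the mainland: 1K 1O; the island: 4K 3O)
15. 1 knight and 1 ogre → the island.  (the mainland: 0K 0O; the island: 5K 4O)

Yes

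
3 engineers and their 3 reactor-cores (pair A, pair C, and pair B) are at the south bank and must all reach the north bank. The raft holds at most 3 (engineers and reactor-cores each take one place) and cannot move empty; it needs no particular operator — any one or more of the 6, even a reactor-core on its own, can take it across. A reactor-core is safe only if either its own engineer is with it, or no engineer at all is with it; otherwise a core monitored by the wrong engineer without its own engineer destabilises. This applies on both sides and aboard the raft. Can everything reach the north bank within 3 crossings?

No

Counting alone: each trip to the north bank takes at most 3 across and each return brings at least 1 back, so after t trips out (and t−1 returns) at most 3t − (t−1) of the 6 are across; that first reaches 6 at t = 3, so at least 5 crossings are needed.
Since 3 < 5, 3 crossings cannot be enough. (The shortest complete plan in fact takes 5:)
1. engineer A and reactor-core A cross → the north bank.
2. engineer A crosses ← the south bank.
3. engineer A, engineer B, and engineer C cross → the north bank.
4. reactor-core A crosses ← the south bank.
5. reactor-core A, reactor-core B, and reactor-core C cross → the north bank.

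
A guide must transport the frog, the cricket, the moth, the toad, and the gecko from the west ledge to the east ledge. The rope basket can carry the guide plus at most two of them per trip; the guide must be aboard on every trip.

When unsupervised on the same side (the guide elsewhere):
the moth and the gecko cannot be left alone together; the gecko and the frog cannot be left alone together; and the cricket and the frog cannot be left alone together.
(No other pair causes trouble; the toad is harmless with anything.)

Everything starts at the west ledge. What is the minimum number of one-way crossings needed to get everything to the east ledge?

Counting alone: the guide can take at most 2 across per trip to the east ledge, so moving all 5 needs at least 3 loaded trips out, with a return between consecutive ones — at least 5 crossings.
The plan below uses exactly 5 crossings, so it is optimal:
1. Guide goes to the east ledge with the frog and the moth.
2. Guide goes back to the west ledge alone.
3. Guide goes to the east ledge with the toad.
4. Guide goes back to the west ledge alone.
5. Guide goes to the east ledge with the cricket and the gecko.

5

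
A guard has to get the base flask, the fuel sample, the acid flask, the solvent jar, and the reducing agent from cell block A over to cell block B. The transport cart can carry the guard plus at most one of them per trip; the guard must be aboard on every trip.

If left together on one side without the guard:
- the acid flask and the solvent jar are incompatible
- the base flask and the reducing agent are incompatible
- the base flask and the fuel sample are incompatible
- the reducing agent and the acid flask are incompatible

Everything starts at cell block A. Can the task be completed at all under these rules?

Whatever the first load, the items left behind include a forbidden pair without the guard. No opening move is safe, so no plan exists.

No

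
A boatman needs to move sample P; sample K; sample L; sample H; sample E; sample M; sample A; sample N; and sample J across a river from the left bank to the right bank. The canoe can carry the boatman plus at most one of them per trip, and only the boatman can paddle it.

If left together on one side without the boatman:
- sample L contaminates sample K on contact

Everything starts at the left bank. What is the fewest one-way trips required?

17

Counting alone: the boatman can take at most 1 across per trip to the right bank, so moving all 9 needs at least 9 loaded trips out, with a return between consecutive ones — at least 17 crossings.
The plan below uses exactly 17 crossings, so it is optimal:
1. Boatman goes to the right bank with sample K.
2. Boatman goes back to the left bank alone.
3. Boatman goes to the right bank with sample P.
4. Boatman goes back to the left bank alone.
5. Boatman goes to the right bank with sample H.
6. Boatman goes back to the left bank alone.
7. Boatman goes to the right bank with sample E.
8. Boatman goes back to the left bank alone.
9. Boatman goes to the right bank with sample M.
10. Boatman goes back to the left bank alone.
11. Boatman goes to the right bank with sample A.
12. Boatman goes back to the left bank alone.
13. Boatman goes to the right bank with sample N.
14. Boatman goes back to the left bank alone.
15. Boatman goes to the right bank with sample J.
16. Boatman goes back to the left bank alone.
17. Boatman goes to the right bank with sample L.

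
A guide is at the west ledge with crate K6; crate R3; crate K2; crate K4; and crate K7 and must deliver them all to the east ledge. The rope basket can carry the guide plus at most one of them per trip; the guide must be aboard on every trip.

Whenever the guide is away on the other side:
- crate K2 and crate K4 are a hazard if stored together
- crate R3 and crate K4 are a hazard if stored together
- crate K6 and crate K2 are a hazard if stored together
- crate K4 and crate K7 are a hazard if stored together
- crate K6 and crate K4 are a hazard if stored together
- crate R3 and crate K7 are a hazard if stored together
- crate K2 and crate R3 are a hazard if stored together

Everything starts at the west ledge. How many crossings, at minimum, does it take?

Whatever the first load, the items left behind include a forbidden pair without the guide. No opening move is safe, so no plan exists.

impossible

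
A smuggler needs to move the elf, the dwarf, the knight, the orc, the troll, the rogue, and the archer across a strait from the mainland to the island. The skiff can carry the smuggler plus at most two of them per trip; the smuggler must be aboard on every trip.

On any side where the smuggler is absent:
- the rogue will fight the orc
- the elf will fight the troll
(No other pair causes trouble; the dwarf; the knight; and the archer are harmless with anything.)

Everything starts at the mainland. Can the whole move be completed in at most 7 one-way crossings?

Yes — this plan uses 7 crossings (≤ 7):
1. Smuggler goes to the island with the elf and the orc.  [the mainland: the archer, the dwarf, the knight, the rogue, the troll | the island: the elf, the orc]
2. Smuggler goes back to the mainland alone.  [the mainland: the archer, the dwarf, the knight, the rogue, the troll | the island: the elf, the orc]
3. Smuggler goes to the island with the dwarf.  [the mainland: the archer, the knight, the rogue, the troll | the island: the dwarf, the elf, the orc]
4. Smuggler goes back to the mainland alone.  [the mainland: the archer, the knight, the rogue, the troll | the island: the dwarf, the elf, the orc]
5. Smuggler goes to the island with the archer and the knight.  [the mainland: the rogue, the troll | the island: the archer, the dwarf, the elf, the knight, the orc]
6. Smuggler goes back to the mainland alone.  [the mainland: the rogue, the troll | the island: the archer, the dwarf, the elf, the knight, the orc]
7. Smuggler goes to the island with the rogue and the troll.  [the mainland: — | the island: the archer, the dwarf, the elf, the knight, the orc, the rogue, the troll]

Yes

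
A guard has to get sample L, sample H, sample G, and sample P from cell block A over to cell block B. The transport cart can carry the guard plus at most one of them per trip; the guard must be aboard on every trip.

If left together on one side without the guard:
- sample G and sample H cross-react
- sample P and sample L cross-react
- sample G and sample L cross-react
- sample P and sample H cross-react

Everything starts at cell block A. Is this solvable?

Whatever the first load, the items left behind include a forbidden pair without the guard. No opening move is safe, so no plan exists.

No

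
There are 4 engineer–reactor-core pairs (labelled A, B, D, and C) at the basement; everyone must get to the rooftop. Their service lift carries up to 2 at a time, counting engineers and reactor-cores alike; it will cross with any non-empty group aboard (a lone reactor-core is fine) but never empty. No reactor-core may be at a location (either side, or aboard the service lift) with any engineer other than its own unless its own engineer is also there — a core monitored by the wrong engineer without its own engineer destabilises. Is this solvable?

No

Following every safe sequence of crossings from the start, the most of the 8 that can be at the rooftop as the service lift arrives there on crossings 1, 3, 5 is 2, 3, 4 respectively; the best ever achieved is 4 of 8.
From crossing 7 on, no configuration arises that was not already reachable earlier: only 44 distinct safe configurations (who is on which side, and where the service lift is) can ever be reached, none of them has everyone across, and every continuation just revisits them. So no valid plan exists.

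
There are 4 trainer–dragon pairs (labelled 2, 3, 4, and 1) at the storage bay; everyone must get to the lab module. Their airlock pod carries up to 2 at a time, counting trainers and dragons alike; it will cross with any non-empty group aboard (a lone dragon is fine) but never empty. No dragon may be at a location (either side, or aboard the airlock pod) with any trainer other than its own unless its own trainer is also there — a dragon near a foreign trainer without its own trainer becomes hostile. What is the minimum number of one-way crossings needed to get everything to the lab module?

impossible

Following every safe sequence of crossings from the start, the most of the 8 that can be at the lab module as the airlock pod arrives there on crossings 1, 3, 5 is 2, 3, 4 respectively; the best ever achieved is 4 of 8.
From crossing 7 on, no configuration arises that was not already reachable earlier: only 44 distinct safe configurations (who is on which side, and where the airlock pod is) can ever be reached, none of them has everyone across, and every continuation just revisits them. So no valid plan exists.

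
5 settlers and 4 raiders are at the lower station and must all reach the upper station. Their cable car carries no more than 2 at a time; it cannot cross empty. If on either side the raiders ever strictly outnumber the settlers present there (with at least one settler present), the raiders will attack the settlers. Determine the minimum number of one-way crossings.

15

Counting alone: each trip to the upper station takes at most 2 across and each return brings at least 1 back, so after t trips out (and t−1 returns) at most 2t − (t−1) of the 9 are across; that first reaches 9 at t = 8, so at least 15 crossings are needed.
The plan below uses exactly 15 crossings, so it is optimal:
1. 2 raiders → the upper station.  (the lower station: 5S 2R; the upper station: 0S 2R)
2. 1 raider ← the lower station.  (the lower station: 5S 3R; the upper station: 0S 1R)
3. 2 raiders → the upper station.  (the lower station: 5S 1R; the upper station: 0S 3R)
4. 1 raider ← the lower station.  (the lower station: 5S 2R; the upper station: 0S 2R)
5. 2 settlers → the upper station.  (the lower station: 3S 2R; the upper station: 2S 2R)
6. 1 raider ← the lower station.  (the lower station: 3S 3R; the upper station: 2S 1R)
7. 1 settler and 1 raider → the upper station.  (the lower station: 2S 2R; the upper station: 3S 2R)
8. 1 settler ← the lower station.  (the lower station: 3S 2R; the upper station: 2S 2R)
9. 1 settler and 1 raider → the upper station.  (the lower station: 2S 1R; the upper station: 3S 3R)
10. 1 raider ← the lower station.  (the lower station: 2S 2R; the upper station: 3S 2R)
11. 1 settler and 1 raider → the upper station.  (the lower station: 1S 1R; the upper station: 4S 3R)
12. 1 settler ← the lower station.  (the lower station: 2S 1R; the upper station: 3S 3R)
13. 1 settler and 1 raider → the upper station.  (the lower station: 1S 0R; the upper station: 4S 4R)
14. 1 raider ← the lower station.  (the lower station: 1S 1R; the upper station: 4S 3R)
15. 1 settler and 1 raider → the upper station.  (the lower station: 0S 0R; the upper station: 5S 4R)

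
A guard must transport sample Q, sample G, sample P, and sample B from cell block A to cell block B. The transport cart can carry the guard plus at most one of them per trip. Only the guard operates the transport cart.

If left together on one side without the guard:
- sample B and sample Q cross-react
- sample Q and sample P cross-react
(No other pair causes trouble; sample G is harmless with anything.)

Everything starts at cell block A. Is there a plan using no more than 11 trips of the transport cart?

Yes

Yes — this plan uses 9 crossings (≤ 11):
1. Guard goes to cell block B with sample Q.  [cell block A: sample B, sample G, sample P | cell block B: sample Q]
2. Guard goes back to cell block A alone.  [cell block A: sample B, sample G, sample P | cell block B: sample Q]
3. Guard goes to cell block B with sample G.  [cell block A: sample B, sample P | cell block B: sample G, sample Q]
4. Guard goes back to cell block A alone.  [cell block A: sample B, sample P | cell block B: sample G, sample Q]
5. Guard goes to cell block B with sample P.  [cell block A: sample B | cell block B: sample G, sample P, sample Q]
6. Guard goes back to cell block A with sample Q.  [cell block A: sample B, sample Q | cell block B: sample G, sample P]
7. Guard goes to cell block B with sample B.  [cell block A: sample Q | cell block B: sample B, sample G, sample P]
8. Guard goes back to cell block A alone.  [cell block A: sample Q | cell block B: sample B, sample G, sample P]
9. Guard goes to cell block B with sample Q.  [cell block A: — | cell block B: sample B, sample G, sample P, sample Q]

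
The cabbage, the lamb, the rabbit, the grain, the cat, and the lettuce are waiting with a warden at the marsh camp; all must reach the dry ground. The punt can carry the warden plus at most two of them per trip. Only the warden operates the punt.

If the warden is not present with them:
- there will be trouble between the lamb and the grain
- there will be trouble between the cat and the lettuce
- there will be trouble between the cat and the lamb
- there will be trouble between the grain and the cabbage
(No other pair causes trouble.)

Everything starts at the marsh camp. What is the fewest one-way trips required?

Counting alone: the warden can take at most 2 across per trip to the dry ground, so moving all 6 needs at least 3 loaded trips out, with a return between consecutive ones — at least 5 crossings.
The safety rule pushes this higher. Following every safe sequence of crossings, the most of the 6 that can be at the dry ground as the punt arrives there on crossing 5 is 5 — never all 6.
So no plan with fewer than 7 crossings exists, and this one achieves 7:
1. Warden goes to the dry ground with the cat and the grain.
2. Warden goes back to the marsh camp alone.
3. Warden goes to the dry ground with the cabbage and the lamb.
4. Warden goes back to the marsh camp with the cat and the grain.
5. Warden goes to the dry ground with the lettuce and the rabbit.
6. Warden goes back to the marsh camp alone.
7. Warden goes to the dry ground with the cat and the grain.

7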